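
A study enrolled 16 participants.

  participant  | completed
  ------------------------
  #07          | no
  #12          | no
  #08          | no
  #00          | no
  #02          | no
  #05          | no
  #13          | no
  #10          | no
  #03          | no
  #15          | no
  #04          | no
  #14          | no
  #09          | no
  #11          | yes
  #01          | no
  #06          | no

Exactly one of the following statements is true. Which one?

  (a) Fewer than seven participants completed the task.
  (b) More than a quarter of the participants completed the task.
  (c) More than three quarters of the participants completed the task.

|A| = 16, |A ∩ B| = 1, |A ∖ B| = 15.
(a) requires |A ∩ B| < 7: true.
(b) requires |A ∩ B| / |A| > 1/4: false.
(c) requires |A ∩ B| / |A| > 3/4: false.

(a)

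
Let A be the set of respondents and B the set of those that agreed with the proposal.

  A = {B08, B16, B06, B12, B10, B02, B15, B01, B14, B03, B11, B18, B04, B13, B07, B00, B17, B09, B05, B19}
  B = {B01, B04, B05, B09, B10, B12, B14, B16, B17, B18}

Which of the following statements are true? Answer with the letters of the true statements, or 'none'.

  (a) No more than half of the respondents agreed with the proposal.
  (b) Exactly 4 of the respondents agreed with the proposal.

|A| = 20, |A ∩ B| = 10, |A ∖ B| = 10.
(a) |A ∩ B| ≤ |A ∖ B|: holds.
(b) |A ∩ B| = 4: fails.

(a)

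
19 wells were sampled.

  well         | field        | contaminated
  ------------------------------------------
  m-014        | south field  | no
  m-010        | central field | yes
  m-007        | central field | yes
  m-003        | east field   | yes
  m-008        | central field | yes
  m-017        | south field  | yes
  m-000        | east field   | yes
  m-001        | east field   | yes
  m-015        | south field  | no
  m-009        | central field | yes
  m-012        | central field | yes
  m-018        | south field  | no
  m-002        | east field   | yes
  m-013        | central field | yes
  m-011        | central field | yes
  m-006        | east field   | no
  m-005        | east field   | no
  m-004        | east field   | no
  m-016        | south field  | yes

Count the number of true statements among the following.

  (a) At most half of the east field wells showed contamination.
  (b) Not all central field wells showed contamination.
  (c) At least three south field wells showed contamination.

(a) east field: |A| = 7, |A ∩ B| = 4; needs |A ∩ B| ≤ |A ∖ B| — false.
(b) central field: |A| = 7, |A ∩ B| = 7; needs A ⊄ B (|A ∖ B| ≥ 1) — false.
(c) south field: |A| = 5, |A ∩ B| = 2; needs |A ∩ B| ≥ 3 — false.

0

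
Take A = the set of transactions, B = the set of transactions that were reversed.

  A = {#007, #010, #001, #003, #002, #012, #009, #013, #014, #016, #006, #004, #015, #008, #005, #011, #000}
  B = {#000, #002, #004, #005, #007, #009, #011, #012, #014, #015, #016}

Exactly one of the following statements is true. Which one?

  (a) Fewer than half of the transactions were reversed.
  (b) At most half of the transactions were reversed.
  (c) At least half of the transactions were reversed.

(c)

|A| = 17, |A ∩ B| = 11, |A ∖ B| = 6.
(a) requires |A ∩ B| < |A ∖ B|: false.
(b) requires |A ∩ B| ≤ |A ∖ B|: false.
(c) requires |A ∩ B| ≥ |A ∖ B|: true.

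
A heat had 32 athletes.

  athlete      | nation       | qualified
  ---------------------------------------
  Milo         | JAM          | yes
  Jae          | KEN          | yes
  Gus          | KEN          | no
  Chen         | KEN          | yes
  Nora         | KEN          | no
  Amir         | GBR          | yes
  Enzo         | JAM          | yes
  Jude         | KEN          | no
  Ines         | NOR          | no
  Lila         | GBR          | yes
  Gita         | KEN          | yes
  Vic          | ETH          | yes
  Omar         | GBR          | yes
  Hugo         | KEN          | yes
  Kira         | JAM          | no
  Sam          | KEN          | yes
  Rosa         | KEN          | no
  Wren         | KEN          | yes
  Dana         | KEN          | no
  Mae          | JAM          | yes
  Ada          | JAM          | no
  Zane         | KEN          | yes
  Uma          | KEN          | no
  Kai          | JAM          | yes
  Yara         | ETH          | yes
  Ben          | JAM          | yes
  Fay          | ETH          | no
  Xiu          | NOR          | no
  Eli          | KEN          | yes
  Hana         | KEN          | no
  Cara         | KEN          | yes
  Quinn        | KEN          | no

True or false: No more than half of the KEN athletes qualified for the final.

'No more than half of the KEN athletes qualified for the final' holds iff |A ∩ B| ≤ |A ∖ B|.
|A| = 17, |A ∩ B| = 9, |A ∖ B| = 8.
9 > 8, so the statement is false.

False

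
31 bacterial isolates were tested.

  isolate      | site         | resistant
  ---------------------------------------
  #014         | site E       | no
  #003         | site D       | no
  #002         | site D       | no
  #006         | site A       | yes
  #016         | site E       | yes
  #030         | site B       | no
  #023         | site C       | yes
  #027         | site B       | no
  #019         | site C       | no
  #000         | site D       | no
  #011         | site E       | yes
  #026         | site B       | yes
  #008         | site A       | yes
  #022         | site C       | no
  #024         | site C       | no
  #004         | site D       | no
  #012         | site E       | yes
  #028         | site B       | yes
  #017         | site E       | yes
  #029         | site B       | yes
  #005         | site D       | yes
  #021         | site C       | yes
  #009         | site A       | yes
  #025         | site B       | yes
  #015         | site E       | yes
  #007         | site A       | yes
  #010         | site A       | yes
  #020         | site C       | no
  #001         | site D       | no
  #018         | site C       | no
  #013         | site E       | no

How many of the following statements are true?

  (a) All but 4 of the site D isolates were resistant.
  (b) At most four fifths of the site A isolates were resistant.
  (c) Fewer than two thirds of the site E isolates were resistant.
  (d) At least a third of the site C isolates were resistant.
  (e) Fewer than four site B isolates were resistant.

0

(a) site D: |A| = 6, |A ∩ B| = 1; needs |A ∖ B| = 4 — false.
(b) site A: |A| = 5, |A ∩ B| = 5; needs |A ∩ B| / |A| ≤ 4/5 — false.
(c) site E: |A| = 7, |A ∩ B| = 5; needs |A ∩ B| / |A| < 2/3 — false.
(d) site C: |A| = 7, |A ∩ B| = 2; needs |A ∩ B| / |A| ≥ 1/3 — false.
(e) site B: |A| = 6, |A ∩ B| = 4; needs |A ∩ B| < 4 — false.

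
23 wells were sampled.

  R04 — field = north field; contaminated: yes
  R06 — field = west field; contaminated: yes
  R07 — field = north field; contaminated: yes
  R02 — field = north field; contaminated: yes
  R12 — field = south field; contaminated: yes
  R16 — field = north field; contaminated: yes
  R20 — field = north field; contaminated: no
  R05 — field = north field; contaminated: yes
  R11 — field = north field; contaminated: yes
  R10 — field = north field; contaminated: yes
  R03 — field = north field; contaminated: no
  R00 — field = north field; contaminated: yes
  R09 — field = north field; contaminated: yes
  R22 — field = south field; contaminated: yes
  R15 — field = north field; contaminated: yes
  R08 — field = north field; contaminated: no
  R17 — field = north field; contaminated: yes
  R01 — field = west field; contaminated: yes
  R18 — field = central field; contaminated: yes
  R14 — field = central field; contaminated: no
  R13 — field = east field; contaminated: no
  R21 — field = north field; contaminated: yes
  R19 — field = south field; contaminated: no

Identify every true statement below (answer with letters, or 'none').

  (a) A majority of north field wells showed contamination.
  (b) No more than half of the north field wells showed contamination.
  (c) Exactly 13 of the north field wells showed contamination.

(a)

|A| = 15, |A ∩ B| = 12, |A ∖ B| = 3.
(a) |A ∩ B| > |A ∖ B|: holds.
(b) |A ∩ B| ≤ |A ∖ B|: fails.
(c) |A ∩ B| = 13: fails.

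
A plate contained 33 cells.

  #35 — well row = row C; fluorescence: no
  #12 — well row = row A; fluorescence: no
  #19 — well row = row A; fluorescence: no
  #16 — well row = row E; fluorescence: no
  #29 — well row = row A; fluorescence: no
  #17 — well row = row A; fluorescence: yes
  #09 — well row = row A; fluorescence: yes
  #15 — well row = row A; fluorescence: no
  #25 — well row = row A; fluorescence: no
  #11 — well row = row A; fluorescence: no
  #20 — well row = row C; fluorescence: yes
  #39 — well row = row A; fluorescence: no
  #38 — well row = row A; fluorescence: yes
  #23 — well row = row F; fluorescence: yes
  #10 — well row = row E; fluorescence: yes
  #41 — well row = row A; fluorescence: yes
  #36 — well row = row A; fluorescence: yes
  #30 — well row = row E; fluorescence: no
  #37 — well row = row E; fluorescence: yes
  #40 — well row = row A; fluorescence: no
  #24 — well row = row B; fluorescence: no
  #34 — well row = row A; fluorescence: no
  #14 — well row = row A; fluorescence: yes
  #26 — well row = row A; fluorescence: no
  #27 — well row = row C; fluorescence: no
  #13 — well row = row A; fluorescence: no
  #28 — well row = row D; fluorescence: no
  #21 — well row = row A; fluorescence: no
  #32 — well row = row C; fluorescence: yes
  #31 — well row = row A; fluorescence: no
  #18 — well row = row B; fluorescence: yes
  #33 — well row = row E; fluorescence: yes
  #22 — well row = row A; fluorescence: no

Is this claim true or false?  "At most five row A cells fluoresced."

False

The determiner here denotes the relation: |A ∩ B| ≤ 5.
|A| = 20, |A ∩ B| = 6, |A ∖ B| = 14.
|A ∩ B| = 6, so the statement is false.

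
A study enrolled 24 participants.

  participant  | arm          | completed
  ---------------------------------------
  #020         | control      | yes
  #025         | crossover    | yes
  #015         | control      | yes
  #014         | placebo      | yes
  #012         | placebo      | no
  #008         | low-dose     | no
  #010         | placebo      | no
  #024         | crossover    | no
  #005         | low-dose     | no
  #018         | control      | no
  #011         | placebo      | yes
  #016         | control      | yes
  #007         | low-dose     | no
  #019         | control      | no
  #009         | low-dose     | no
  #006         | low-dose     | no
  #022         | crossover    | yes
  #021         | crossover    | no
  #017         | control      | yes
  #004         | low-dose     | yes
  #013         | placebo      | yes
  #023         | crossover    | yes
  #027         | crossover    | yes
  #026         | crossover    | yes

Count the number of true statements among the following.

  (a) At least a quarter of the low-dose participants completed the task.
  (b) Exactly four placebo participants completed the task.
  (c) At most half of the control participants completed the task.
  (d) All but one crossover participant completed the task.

(a) low-dose: |A| = 6, |A ∩ B| = 1; needs |A ∩ B| / |A| ≥ 1/4 — false.
(b) placebo: |A| = 5, |A ∩ B| = 3; needs |A ∩ B| = 4 — false.
(c) control: |A| = 6, |A ∩ B| = 4; needs |A ∩ B| ≤ |A ∖ B| — false.
(d) crossover: |A| = 7, |A ∩ B| = 5; needs |A ∖ B| = 1 — false.

0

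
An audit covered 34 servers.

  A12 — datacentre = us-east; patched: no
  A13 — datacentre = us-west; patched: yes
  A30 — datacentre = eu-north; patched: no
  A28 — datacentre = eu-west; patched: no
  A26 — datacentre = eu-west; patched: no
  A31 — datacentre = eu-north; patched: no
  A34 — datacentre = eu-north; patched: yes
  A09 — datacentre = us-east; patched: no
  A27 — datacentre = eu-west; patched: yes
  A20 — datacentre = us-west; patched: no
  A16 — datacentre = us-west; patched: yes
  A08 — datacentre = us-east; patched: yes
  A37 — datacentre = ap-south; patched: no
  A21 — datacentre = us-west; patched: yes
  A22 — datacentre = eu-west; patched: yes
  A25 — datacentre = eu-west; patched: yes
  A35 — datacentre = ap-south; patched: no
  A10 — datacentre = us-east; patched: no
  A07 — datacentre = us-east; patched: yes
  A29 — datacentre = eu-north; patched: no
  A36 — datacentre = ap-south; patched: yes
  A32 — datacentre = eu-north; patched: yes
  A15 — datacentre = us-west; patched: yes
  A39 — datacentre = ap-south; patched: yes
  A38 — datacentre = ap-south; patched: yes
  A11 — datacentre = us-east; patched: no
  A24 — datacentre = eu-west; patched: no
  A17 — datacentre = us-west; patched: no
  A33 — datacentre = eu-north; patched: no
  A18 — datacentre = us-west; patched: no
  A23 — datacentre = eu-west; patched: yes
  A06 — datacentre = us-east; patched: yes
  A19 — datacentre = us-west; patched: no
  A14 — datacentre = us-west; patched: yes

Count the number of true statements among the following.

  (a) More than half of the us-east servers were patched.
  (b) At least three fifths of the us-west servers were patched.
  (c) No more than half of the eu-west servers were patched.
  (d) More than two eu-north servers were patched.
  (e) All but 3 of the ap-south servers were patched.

0

(a) us-east: |A| = 7, |A ∩ B| = 3; needs |A ∩ B| > |A ∖ B| — false.
(b) us-west: |A| = 9, |A ∩ B| = 5; needs |A ∩ B| / |A| ≥ 3/5 — false.
(c) eu-west: |A| = 7, |A ∩ B| = 4; needs |A ∩ B| ≤ |A ∖ B| — false.
(d) eu-north: |A| = 6, |A ∩ B| = 2; needs |A ∩ B| > 2 — false.
(e) ap-south: |A| = 5, |A ∩ B| = 3; needs |A ∖ B| = 3 — false.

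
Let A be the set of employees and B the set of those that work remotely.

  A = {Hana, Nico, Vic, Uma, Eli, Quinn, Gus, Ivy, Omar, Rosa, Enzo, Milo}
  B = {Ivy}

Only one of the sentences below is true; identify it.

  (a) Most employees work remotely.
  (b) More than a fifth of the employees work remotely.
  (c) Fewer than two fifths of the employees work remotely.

(c)

|A| = 12, |A ∩ B| = 1, |A ∖ B| = 11.
(a) requires |A ∩ B| > |A ∖ B|: false.
(b) requires |A ∩ B| / |A| > 1/5: false.
(c) requires |A ∩ B| / |A| < 2/5: true.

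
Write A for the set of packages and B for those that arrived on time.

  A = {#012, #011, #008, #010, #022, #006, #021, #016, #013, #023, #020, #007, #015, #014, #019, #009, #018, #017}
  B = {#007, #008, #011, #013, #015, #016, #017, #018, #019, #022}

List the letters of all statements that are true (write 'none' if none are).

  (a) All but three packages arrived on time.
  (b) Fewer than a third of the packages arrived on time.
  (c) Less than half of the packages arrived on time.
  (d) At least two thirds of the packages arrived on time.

|A| = 18, |A ∩ B| = 10, |A ∖ B| = 8.
(a) |A ∖ B| = 3: fails.
(b) |A ∩ B| / |A| < 1/3: fails.
(c) |A ∩ B| < |A ∖ B|: fails.
(d) |A ∩ B| / |A| ≥ 2/3: fails.

none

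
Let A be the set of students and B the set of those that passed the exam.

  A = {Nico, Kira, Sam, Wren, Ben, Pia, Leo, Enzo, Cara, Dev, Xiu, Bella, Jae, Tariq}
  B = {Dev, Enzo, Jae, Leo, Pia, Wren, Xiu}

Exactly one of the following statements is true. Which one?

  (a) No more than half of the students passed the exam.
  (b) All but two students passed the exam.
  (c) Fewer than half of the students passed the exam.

(a)

|A| = 14, |A ∩ B| = 7, |A ∖ B| = 7.
(a) requires |A ∩ B| ≤ |A ∖ B|: true.
(b) requires |A ∖ B| = 2: false.
(c) requires |A ∩ B| < |A ∖ B|: false.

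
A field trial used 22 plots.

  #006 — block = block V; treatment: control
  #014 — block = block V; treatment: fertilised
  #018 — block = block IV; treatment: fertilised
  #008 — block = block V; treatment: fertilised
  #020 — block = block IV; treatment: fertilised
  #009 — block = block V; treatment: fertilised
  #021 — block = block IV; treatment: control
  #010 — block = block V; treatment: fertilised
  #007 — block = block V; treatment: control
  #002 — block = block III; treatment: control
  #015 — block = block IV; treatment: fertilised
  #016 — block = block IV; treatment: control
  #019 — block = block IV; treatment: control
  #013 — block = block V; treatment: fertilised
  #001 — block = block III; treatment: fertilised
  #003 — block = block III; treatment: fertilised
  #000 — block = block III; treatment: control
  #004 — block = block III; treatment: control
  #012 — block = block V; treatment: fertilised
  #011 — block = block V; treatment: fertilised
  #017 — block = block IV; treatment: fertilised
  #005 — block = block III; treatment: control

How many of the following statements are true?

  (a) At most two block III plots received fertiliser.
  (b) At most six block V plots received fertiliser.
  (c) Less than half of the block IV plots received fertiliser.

1

(a) block III: |A| = 6, |A ∩ B| = 2; needs |A ∩ B| ≤ 2 — true.
(b) block V: |A| = 9, |A ∩ B| = 7; needs |A ∩ B| ≤ 6 — false.
(c) block IV: |A| = 7, |A ∩ B| = 4; needs |A ∩ B| < |A ∖ B| — false.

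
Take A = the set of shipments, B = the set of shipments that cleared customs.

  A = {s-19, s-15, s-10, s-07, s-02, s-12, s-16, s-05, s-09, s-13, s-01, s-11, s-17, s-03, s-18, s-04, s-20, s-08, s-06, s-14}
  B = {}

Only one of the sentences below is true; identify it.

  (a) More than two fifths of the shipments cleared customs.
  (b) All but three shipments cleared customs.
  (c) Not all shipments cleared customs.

|A| = 20, |A ∩ B| = 0, |A ∖ B| = 20.
(a) requires |A ∩ B| / |A| > 2/5: false.
(b) requires |A ∖ B| = 3: false.
(c) requires A ⊄ B (|A ∖ B| ≥ 1): true.

(c)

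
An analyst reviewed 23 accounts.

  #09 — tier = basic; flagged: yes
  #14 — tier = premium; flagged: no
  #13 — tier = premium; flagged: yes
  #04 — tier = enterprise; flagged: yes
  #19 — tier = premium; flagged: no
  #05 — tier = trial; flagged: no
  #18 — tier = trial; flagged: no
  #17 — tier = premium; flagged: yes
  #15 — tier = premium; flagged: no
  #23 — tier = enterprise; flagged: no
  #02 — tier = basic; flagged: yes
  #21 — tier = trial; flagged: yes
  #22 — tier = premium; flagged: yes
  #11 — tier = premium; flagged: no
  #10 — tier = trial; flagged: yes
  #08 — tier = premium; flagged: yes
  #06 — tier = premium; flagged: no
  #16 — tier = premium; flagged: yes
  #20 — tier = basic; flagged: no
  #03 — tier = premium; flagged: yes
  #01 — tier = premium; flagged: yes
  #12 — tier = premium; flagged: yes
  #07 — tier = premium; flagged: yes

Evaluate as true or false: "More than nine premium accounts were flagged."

False

'More than nine premium accounts were flagged' holds iff |A ∩ B| > 9.
A (the restrictor) = {#14, #13, #19, #17, #15, #22, #11, #08, #06, #16, #03, #01, #12, #07}, |A| = 14.
A ∩ B = {#13, #17, #22, #08, #16, #03, #01, #12, #07}, so |A ∩ B| = 9.
|A ∩ B| = 9, so the statement is false.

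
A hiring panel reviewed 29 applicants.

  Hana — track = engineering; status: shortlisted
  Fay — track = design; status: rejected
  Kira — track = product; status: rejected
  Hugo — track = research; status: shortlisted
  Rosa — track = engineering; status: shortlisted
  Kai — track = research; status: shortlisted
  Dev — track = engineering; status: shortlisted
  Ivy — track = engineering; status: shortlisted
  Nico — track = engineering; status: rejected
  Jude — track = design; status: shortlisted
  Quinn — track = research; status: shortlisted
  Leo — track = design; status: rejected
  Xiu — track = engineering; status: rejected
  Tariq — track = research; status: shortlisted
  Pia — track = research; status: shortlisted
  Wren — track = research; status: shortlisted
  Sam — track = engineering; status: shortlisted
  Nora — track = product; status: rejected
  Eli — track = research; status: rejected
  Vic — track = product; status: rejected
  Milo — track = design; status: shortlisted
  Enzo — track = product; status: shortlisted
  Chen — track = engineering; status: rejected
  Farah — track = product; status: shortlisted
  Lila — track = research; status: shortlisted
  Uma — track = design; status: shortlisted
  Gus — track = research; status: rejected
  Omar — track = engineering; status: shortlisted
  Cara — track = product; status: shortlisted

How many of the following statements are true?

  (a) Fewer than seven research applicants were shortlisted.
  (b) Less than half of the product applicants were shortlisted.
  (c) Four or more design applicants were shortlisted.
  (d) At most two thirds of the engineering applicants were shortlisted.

1

(a) research: |A| = 9, |A ∩ B| = 7; needs |A ∩ B| < 7 — false.
(b) product: |A| = 6, |A ∩ B| = 3; needs |A ∩ B| < |A ∖ B| — false.
(c) design: |A| = 5, |A ∩ B| = 3; needs |A ∩ B| ≥ 4 — false.
(d) engineering: |A| = 9, |A ∩ B| = 6; needs |A ∩ B| / |A| ≤ 2/3 — true.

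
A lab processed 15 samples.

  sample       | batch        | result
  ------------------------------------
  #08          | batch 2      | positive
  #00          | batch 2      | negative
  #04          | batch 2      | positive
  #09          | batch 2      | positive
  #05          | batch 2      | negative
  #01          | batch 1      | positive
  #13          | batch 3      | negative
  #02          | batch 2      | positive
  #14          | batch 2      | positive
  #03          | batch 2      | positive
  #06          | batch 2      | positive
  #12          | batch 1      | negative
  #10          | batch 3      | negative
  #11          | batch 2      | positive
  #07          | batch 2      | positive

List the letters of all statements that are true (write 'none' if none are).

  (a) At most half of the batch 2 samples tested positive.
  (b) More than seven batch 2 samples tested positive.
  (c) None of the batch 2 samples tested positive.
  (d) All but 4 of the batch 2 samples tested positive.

|A| = 11, |A ∩ B| = 9, |A ∖ B| = 2.
(a) |A ∩ B| ≤ |A ∖ B|: fails.
(b) |A ∩ B| > 7: holds.
(c) A ∩ B = ∅ (|A ∩ B| = 0): fails.
(d) |A ∖ B| = 4: fails.

(b)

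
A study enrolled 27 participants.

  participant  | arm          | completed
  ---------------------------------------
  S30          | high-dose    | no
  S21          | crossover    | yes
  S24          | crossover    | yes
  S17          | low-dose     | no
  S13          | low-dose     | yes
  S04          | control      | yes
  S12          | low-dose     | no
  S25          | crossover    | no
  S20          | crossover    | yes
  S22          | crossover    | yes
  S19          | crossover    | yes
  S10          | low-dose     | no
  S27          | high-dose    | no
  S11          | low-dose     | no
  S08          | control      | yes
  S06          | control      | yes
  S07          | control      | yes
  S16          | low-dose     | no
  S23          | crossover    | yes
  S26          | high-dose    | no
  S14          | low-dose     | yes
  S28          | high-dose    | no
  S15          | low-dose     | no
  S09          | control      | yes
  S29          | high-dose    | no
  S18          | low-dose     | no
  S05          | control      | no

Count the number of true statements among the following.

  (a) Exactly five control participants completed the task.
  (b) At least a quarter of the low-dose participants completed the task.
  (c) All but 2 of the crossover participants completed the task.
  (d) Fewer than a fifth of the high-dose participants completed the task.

2

(a) control: |A| = 6, |A ∩ B| = 5; needs |A ∩ B| = 5 — true.
(b) low-dose: |A| = 9, |A ∩ B| = 2; needs |A ∩ B| / |A| ≥ 1/4 — false.
(c) crossover: |A| = 7, |A ∩ B| = 6; needs |A ∖ B| = 2 — false.
(d) high-dose: |A| = 5, |A ∩ B| = 0; needs |A ∩ B| / |A| < 1/5 — true.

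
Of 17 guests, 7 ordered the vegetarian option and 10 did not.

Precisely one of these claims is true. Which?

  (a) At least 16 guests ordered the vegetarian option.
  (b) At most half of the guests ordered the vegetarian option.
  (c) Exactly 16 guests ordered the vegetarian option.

(b)

|A| = 17, |A ∩ B| = 7, |A ∖ B| = 10.
(a) requires |A ∩ B| ≥ 16: false.
(b) requires |A ∩ B| ≤ |A ∖ B|: true.
(c) requires |A ∩ B| = 16: false.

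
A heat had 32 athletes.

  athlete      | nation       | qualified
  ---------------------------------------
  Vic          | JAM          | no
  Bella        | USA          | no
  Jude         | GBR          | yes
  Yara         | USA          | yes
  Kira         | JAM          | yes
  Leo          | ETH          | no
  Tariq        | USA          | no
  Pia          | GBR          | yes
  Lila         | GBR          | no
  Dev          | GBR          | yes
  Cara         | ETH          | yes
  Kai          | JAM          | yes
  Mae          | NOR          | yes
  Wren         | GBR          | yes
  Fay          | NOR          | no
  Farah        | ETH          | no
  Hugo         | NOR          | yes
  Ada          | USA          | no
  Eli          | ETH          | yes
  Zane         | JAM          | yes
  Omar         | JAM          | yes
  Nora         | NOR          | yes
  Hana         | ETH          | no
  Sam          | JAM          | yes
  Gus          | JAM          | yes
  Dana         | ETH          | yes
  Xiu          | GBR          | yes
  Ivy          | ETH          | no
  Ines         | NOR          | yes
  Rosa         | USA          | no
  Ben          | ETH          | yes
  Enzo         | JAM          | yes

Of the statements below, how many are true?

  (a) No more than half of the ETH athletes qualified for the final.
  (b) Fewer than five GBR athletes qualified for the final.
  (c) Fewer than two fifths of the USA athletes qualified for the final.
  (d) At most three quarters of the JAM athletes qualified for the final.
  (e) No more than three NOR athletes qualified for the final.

(a) ETH: |A| = 8, |A ∩ B| = 4; needs |A ∩ B| ≤ |A ∖ B| — true.
(b) GBR: |A| = 6, |A ∩ B| = 5; needs |A ∩ B| < 5 — false.
(c) USA: |A| = 5, |A ∩ B| = 1; needs |A ∩ B| / |A| < 2/5 — true.
(d) JAM: |A| = 8, |A ∩ B| = 7; needs |A ∩ B| / |A| ≤ 3/4 — false.
(e) NOR: |A| = 5, |A ∩ B| = 4; needs |A ∩ B| ≤ 3 — false.

2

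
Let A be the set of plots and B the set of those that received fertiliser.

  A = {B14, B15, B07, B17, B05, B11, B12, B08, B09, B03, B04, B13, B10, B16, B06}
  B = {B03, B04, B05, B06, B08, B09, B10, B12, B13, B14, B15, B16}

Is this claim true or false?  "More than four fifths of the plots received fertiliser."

The determiner here denotes the relation: |A ∩ B| / |A| > 4/5.
|A| = 15, |A ∩ B| = 12, |A ∖ B| = 3.
|A ∩ B|/|A| = 12/15, so the statement is false.

False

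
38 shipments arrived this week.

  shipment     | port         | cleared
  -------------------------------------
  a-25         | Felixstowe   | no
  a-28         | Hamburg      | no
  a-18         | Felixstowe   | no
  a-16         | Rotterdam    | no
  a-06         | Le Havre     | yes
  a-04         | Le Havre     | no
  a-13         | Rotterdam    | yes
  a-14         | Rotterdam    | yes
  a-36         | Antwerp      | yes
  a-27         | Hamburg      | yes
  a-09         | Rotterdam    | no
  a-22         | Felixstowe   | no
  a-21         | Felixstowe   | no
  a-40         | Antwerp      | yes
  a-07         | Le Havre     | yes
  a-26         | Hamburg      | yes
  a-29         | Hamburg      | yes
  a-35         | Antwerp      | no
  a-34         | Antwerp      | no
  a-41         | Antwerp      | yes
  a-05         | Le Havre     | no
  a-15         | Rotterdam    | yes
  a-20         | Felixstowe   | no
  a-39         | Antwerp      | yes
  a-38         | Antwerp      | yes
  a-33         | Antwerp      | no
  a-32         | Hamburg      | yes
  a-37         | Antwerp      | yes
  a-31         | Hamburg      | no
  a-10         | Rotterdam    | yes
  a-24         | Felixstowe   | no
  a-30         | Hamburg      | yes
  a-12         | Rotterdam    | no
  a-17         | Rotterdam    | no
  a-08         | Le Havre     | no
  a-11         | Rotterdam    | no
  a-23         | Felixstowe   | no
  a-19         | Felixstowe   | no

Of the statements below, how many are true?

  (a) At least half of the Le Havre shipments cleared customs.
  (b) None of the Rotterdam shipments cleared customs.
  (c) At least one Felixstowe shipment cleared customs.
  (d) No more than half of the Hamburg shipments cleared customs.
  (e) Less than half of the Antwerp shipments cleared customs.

(a) Le Havre: |A| = 5, |A ∩ B| = 2; needs |A ∩ B| ≥ |A ∖ B| — false.
(b) Rotterdam: |A| = 9, |A ∩ B| = 4; needs A ∩ B = ∅ (|A ∩ B| = 0) — false.
(c) Felixstowe: |A| = 8, |A ∩ B| = 0; needs A ∩ B ≠ ∅ (|A ∩ B| ≥ 1) — false.
(d) Hamburg: |A| = 7, |A ∩ B| = 5; needs |A ∩ B| ≤ |A ∖ B| — false.
(e) Antwerp: |A| = 9, |A ∩ B| = 6; needs |A ∩ B| < |A ∖ B| — false.

0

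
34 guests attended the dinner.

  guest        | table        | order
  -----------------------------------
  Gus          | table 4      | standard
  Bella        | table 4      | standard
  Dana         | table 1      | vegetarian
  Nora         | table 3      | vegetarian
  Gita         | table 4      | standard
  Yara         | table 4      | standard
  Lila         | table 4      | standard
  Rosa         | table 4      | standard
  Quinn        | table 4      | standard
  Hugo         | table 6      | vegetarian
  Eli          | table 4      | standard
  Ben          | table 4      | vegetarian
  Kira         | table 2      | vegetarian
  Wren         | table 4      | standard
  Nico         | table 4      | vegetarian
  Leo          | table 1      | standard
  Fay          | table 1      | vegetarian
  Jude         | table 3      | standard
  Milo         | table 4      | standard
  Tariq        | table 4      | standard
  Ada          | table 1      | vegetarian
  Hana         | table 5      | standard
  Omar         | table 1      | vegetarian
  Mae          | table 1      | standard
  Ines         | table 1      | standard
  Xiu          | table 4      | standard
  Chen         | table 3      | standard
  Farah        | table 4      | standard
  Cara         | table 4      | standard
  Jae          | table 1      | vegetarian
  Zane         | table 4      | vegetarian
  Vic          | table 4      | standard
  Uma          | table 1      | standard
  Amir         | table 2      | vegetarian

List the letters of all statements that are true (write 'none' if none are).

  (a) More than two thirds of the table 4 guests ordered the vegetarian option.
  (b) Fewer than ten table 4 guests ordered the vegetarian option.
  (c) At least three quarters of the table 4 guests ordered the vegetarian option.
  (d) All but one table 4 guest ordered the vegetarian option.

|A| = 18, |A ∩ B| = 3, |A ∖ B| = 15.
(a) |A ∩ B| / |A| > 2/3: fails.
(b) |A ∩ B| < 10: holds.
(c) |A ∩ B| / |A| ≥ 3/4: fails.
(d) |A ∖ B| = 1: fails.

(b)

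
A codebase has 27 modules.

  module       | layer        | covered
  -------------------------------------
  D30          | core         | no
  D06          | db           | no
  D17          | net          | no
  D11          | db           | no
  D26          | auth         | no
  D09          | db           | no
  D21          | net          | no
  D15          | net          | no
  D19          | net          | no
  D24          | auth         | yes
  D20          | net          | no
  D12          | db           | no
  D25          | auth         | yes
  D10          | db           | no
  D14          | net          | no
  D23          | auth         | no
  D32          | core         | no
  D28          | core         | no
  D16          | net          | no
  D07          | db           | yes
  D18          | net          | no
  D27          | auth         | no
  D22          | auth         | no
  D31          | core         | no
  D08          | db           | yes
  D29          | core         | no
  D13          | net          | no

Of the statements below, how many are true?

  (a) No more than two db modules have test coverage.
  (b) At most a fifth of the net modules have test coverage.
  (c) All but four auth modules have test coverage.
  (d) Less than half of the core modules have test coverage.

(a) db: |A| = 7, |A ∩ B| = 2; needs |A ∩ B| ≤ 2 — true.
(b) net: |A| = 9, |A ∩ B| = 0; needs |A ∩ B| / |A| ≤ 1/5 — true.
(c) auth: |A| = 6, |A ∩ B| = 2; needs |A ∖ B| = 4 — true.
(d) core: |A| = 5, |A ∩ B| = 0; needs |A ∩ B| < |A ∖ B| — true.

4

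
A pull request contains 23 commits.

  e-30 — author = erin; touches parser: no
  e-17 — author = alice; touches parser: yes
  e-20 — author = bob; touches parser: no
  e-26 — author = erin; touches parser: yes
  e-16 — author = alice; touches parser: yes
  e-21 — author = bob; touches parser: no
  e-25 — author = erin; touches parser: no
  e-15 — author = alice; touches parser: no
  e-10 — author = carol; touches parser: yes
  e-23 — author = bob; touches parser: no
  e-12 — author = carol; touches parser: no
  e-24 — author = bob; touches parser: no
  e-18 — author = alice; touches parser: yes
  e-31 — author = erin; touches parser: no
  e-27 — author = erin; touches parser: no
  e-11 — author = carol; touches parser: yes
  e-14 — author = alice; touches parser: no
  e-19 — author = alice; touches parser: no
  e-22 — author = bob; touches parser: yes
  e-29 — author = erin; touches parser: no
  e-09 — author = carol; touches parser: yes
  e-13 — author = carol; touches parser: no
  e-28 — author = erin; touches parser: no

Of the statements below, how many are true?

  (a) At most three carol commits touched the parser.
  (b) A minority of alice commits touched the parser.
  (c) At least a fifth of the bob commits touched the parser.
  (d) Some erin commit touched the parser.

3

(a) carol: |A| = 5, |A ∩ B| = 3; needs |A ∩ B| ≤ 3 — true.
(b) alice: |A| = 6, |A ∩ B| = 3; needs |A ∩ B| < |A ∖ B| — false.
(c) bob: |A| = 5, |A ∩ B| = 1; needs |A ∩ B| / |A| ≥ 1/5 — true.
(d) erin: |A| = 7, |A ∩ B| = 1; needs A ∩ B ≠ ∅ (|A ∩ B| ≥ 1) — true.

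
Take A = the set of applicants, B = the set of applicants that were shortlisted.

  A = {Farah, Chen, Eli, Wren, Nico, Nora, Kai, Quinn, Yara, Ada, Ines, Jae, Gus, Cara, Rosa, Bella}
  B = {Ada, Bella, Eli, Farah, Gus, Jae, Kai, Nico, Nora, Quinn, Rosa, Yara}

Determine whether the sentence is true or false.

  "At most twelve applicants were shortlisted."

True

Truth condition: |A ∩ B| ≤ 12.
|A| = 16, |A ∩ B| = 12, |A ∖ B| = 4.
|A ∩ B| = 12, so the statement is true.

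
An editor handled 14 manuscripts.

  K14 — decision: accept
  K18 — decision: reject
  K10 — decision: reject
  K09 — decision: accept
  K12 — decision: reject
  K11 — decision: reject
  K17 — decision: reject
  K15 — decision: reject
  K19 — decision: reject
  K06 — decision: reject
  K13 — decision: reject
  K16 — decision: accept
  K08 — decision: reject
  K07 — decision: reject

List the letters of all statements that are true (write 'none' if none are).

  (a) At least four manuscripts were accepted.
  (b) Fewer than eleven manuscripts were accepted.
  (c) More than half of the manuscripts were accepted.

(b)

|A| = 14, |A ∩ B| = 3, |A ∖ B| = 11.
(a) |A ∩ B| ≥ 4: fails.
(b) |A ∩ B| < 11: holds.
(c) |A ∩ B| > |A ∖ B|: fails.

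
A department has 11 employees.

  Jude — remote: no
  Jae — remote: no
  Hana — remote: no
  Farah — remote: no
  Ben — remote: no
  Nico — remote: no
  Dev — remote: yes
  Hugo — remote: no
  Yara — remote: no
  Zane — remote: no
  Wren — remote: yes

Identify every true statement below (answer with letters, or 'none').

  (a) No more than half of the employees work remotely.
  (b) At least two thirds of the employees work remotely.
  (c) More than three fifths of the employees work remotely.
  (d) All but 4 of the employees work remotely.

(a)

|A| = 11, |A ∩ B| = 2, |A ∖ B| = 9.
(a) |A ∩ B| ≤ |A ∖ B|: holds.
(b) |A ∩ B| / |A| ≥ 2/3: fails.
(c) |A ∩ B| / |A| > 3/5: fails.
(d) |A ∖ B| = 4: fails.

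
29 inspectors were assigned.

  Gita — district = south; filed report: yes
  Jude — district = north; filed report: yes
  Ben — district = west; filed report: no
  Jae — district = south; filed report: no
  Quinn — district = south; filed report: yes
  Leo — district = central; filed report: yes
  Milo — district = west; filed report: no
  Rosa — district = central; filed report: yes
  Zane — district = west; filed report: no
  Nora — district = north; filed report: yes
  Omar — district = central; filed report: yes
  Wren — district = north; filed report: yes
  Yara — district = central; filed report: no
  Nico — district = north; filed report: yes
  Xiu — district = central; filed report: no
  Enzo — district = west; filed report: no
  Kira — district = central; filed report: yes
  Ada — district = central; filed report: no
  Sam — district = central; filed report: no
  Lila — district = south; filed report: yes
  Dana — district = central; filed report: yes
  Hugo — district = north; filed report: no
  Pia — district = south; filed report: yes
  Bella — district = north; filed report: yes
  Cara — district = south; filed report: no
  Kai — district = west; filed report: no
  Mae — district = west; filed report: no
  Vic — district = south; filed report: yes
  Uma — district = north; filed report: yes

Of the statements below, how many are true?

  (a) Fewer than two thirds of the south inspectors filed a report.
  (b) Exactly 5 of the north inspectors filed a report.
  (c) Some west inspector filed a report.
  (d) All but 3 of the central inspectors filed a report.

(a) south: |A| = 7, |A ∩ B| = 5; needs |A ∩ B| / |A| < 2/3 — false.
(b) north: |A| = 7, |A ∩ B| = 6; needs |A ∩ B| = 5 — false.
(c) west: |A| = 6, |A ∩ B| = 0; needs A ∩ B ≠ ∅ (|A ∩ B| ≥ 1) — false.
(d) central: |A| = 9, |A ∩ B| = 5; needs |A ∖ B| = 3 — false.

0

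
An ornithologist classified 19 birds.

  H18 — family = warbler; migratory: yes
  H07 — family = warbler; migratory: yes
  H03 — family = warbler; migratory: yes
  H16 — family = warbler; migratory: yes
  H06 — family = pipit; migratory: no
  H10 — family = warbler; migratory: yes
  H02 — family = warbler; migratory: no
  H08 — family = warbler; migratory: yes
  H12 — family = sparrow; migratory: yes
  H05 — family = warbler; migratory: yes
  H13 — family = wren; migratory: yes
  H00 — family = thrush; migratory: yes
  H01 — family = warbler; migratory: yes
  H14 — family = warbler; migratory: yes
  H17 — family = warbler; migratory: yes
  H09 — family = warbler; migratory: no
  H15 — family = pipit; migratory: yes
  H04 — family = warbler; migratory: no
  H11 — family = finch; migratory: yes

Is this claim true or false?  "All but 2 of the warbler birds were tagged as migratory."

False

Truth condition: |A ∖ B| = 2.
A (the restrictor) = {H18, H07, H03, H16, H10, H02, H08, H05, H01, H14, H17, H09, H04}, |A| = 13.
A ∖ B = {H02, H09, H04}, so |A ∖ B| = 3.
|A ∖ B| = 3, so the statement is false.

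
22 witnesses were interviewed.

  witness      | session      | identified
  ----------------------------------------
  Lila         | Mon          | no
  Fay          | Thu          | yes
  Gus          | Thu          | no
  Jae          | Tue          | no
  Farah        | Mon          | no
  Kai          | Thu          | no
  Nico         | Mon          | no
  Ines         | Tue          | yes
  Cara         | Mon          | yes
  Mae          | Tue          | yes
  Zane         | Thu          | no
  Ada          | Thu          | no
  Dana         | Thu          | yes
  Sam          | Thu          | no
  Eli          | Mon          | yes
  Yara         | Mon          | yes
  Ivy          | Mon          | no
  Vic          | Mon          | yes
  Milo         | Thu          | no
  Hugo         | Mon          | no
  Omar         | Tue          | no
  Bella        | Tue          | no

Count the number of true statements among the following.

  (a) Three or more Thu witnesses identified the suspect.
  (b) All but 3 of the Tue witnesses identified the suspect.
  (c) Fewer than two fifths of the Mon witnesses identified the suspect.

(a) Thu: |A| = 8, |A ∩ B| = 2; needs |A ∩ B| ≥ 3 — false.
(b) Tue: |A| = 5, |A ∩ B| = 2; needs |A ∖ B| = 3 — true.
(c) Mon: |A| = 9, |A ∩ B| = 4; needs |A ∩ B| / |A| < 2/5 — false.

1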